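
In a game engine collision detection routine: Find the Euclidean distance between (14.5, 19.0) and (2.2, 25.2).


dx=-12.3, dy=6.2
d^2 = (-12.3)^2 + 6.2^2 = 189.73
d = sqrt(189.73) = 13.7743

13.7743


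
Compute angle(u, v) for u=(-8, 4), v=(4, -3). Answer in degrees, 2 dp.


u.v = -44, |u| = sqrt(80) = 8.9443, |v| = sqrt(25) = 5
cos(theta) = u.v/(|u||v|) = -44/sqrt(2000) = -0.98387
theta = acos(-0.98387) = 169.7 degrees

169.7 degrees


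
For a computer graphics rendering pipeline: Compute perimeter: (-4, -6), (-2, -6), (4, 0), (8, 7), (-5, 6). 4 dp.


Sides: (-4, -6)->(-2, -6): sqrt(4) = 2, (-2, -6)->(4, 0): sqrt(72) = 8.485281, (4, 0)->(8, 7): sqrt(65) = 8.062258, (8, 7)->(-5, 6): sqrt(170) = 13.038405, (-5, 6)->(-4, -6): sqrt(145) = 12.041595
Sum = 43.627539
Perimeter = 43.6275

43.6275


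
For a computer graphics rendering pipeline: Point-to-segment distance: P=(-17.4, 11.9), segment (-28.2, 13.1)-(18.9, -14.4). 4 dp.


Project P onto AB: t = 0.1821 (clamped to [0,1])
Closest point on segment: (-19.6232, 8.0923)
Distance: 4.4092

4.4092


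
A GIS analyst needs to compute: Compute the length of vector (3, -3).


|u| = sqrt(3^2 + (-3)^2) = sqrt(18) = 4.2426

4.2426


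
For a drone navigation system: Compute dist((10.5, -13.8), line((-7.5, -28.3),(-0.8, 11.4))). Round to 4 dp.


|cross product| = 617.45
|line direction| = sqrt(1620.98) = 40.2614
Distance = 617.45/sqrt(1620.98) = 15.336

15.336


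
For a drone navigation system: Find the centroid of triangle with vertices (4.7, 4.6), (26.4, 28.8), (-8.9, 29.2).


Centroid = ((x_A+x_B+x_C)/3, (y_A+y_B+y_C)/3)
= ((4.7+26.4+(-8.9))/3, (4.6+28.8+29.2)/3)
= (7.4, 20.8667)

(7.4, 20.8667)


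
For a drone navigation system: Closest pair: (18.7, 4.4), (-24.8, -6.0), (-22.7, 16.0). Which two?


d(P0,P1) = 44.7259, d(P0,P2) = 42.9944, d(P1,P2) = 22.1
Closest: P1 and P2

Closest pair: (-24.8, -6.0) and (-22.7, 16.0), distance = 22.1


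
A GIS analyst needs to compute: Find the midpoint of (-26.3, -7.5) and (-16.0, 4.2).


M = (((-26.3)+(-16))/2, ((-7.5)+4.2)/2)
= (-21.15, -1.65)

(-21.15, -1.65)


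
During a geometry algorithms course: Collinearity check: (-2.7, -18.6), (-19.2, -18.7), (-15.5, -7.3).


Cross product: ((-19.2)-(-2.7))*((-7.3)-(-18.6)) - ((-18.7)-(-18.6))*((-15.5)-(-2.7))
= -187.73

No, not collinear


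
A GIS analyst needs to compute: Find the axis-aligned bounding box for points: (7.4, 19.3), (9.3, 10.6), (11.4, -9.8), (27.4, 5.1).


x range: [7.4, 27.4]
y range: [-9.8, 19.3]
Bounding box: (7.4,-9.8) to (27.4,19.3)

(7.4,-9.8) to (27.4,19.3)


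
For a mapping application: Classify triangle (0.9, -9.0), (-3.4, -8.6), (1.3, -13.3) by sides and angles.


Side lengths squared: AB^2=18.65, BC^2=44.18, CA^2=18.65
Sorted: [18.65, 18.65, 44.18]
By sides: Isosceles, By angles: Obtuse

Isosceles, Obtuse


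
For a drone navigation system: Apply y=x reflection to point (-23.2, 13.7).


Reflection over y=x: (x,y) -> (y,x)
(-23.2, 13.7) -> (13.7, -23.2)

(13.7, -23.2)


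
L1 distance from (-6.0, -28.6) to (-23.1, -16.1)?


|(-6)-(-23.1)| + |(-28.6)-(-16.1)| = 17.1 + 12.5 = 29.6

29.6


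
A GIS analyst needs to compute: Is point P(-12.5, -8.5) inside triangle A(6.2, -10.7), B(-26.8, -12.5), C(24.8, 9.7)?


Cross products: AB x AP = -106.26, BC x BP = -111.06, CA x CP = -422.4
All same sign? yes

Yes, inside


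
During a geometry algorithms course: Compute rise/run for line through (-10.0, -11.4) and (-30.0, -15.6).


slope = (y2-y1)/(x2-x1) = ((-15.6)-(-11.4))/((-30)-(-10)) = (-4.2)/(-20) = 0.21

0.21


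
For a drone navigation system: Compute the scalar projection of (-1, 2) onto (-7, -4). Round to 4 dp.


u.v = -1, |v| = sqrt(65) = 8.0623
Scalar projection = u.v / |v| = -1 / sqrt(65) = -0.124

-0.124


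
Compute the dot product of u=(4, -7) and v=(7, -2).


u . v = u_x*v_x + u_y*v_y = 4*7 + (-7)*(-2)
= 28 + 14 = 42

42


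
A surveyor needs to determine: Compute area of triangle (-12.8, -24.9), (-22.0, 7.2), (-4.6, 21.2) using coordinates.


Area = |x_A(y_B-y_C) + x_B(y_C-y_A) + x_C(y_A-y_B)|/2
= |179.2 + (-1014.2) + 147.66|/2
= 687.34/2 = 343.67

343.67


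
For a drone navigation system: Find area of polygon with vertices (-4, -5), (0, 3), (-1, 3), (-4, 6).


Shoelace sum: ((-4)*3 - 0*(-5)) + (0*3 - (-1)*3) + ((-1)*6 - (-4)*3) + ((-4)*(-5) - (-4)*6)
= 41
Area = |41|/2 = 20.5

20.5


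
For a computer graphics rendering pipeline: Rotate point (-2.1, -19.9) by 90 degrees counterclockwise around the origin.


90° CCW: (x,y) -> (-y, x)
(-2.1,-19.9) -> (19.9, -2.1)

(19.9, -2.1)


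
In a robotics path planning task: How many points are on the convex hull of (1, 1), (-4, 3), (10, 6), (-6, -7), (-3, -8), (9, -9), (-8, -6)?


Convex hull vertices (CCW): (-8, -6), (-6, -7), (-3, -8), (9, -9), (10, 6), (-4, 3)
Count = 6

6


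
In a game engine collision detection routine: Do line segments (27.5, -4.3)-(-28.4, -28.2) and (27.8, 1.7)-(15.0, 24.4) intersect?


Cross products: d1=83.61, d2=1658.46, d3=-328.23, d4=-1903.08
d1*d2 < 0 and d3*d4 < 0? no

No, they don't intersect


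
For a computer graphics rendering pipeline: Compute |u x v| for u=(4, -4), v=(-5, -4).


|u x v| = |4*(-4) - (-4)*(-5)|
= |(-16) - 20| = 36

36


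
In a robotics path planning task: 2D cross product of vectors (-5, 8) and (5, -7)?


u x v = u_x*v_y - u_y*v_x = (-5)*(-7) - 8*5
= 35 - 40 = -5

-5


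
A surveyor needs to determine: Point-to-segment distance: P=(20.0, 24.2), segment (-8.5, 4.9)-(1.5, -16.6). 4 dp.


Project P onto AB: t = 0 (clamped to [0,1])
Closest point on segment: (-8.5, 4.9)
Distance: 34.4201

34.4201


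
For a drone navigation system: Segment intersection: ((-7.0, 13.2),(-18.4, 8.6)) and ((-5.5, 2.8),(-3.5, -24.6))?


Cross products: d1=-20.3, d2=-341.86, d3=125.46, d4=447.02
d1*d2 < 0 and d3*d4 < 0? no

No, they don't intersect


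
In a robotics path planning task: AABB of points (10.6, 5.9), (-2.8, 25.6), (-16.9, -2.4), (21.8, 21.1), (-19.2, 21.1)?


x range: [-19.2, 21.8]
y range: [-2.4, 25.6]
Bounding box: (-19.2,-2.4) to (21.8,25.6)

(-19.2,-2.4) to (21.8,25.6)


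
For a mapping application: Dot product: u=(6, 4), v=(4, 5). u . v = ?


u . v = u_x*v_x + u_y*v_y = 6*4 + 4*5
= 24 + 20 = 44

44


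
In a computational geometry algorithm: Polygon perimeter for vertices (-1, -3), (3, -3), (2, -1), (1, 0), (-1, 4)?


Sides: (-1, -3)->(3, -3): sqrt(16) = 4, (3, -3)->(2, -1): sqrt(5) = 2.236068, (2, -1)->(1, 0): sqrt(2) = 1.414214, (1, 0)->(-1, 4): sqrt(20) = 4.472136, (-1, 4)->(-1, -3): sqrt(49) = 7
Sum = 19.122418
Perimeter = 19.1224

19.1224


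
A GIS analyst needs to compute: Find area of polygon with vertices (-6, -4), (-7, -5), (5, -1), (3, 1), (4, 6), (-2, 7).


Shoelace sum: ((-6)*(-5) - (-7)*(-4)) + ((-7)*(-1) - 5*(-5)) + (5*1 - 3*(-1)) + (3*6 - 4*1) + (4*7 - (-2)*6) + ((-2)*(-4) - (-6)*7)
= 146
Area = |146|/2 = 73

73


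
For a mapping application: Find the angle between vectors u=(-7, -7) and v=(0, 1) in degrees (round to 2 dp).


u.v = -7, |u| = sqrt(98) = 9.8995, |v| = sqrt(1) = 1
cos(theta) = u.v/(|u||v|) = -7/sqrt(98) = -0.707107
theta = acos(-0.707107) = 135 degrees

135 degrees


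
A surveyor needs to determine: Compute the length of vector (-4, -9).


|u| = sqrt((-4)^2 + (-9)^2) = sqrt(97) = 9.8489

9.8489


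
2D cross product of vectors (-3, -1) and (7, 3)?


u x v = u_x*v_y - u_y*v_x = (-3)*3 - (-1)*7
= (-9) - (-7) = -2

-2


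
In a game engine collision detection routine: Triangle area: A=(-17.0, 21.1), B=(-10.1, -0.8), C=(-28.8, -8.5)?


Area = |x_A(y_B-y_C) + x_B(y_C-y_A) + x_C(y_A-y_B)|/2
= |(-130.9) + 298.96 + (-630.72)|/2
= 462.66/2 = 231.33

231.33


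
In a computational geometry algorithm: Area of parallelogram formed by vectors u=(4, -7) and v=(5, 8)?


|u x v| = |4*8 - (-7)*5|
= |32 - (-35)| = 67

67


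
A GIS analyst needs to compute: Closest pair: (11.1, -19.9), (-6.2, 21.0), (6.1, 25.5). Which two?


d(P0,P1) = 44.4083, d(P0,P2) = 45.6745, d(P1,P2) = 13.0973
Closest: P1 and P2

Closest pair: (-6.2, 21.0) and (6.1, 25.5), distance = 13.0973


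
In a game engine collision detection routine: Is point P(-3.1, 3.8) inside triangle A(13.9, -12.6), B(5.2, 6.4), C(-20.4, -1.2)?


Cross products: AB x AP = 180.32, BC x BP = 3.48, CA x CP = 368.72
All same sign? yes

Yes, inside


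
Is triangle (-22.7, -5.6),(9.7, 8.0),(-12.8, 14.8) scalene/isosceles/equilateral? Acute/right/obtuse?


Side lengths squared: AB^2=1234.72, BC^2=552.49, CA^2=514.17
Sorted: [514.17, 552.49, 1234.72]
By sides: Scalene, By angles: Obtuse

Scalene, Obtuse


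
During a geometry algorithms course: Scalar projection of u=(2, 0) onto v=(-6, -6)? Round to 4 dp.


u.v = -12, |v| = sqrt(72) = 8.4853
Scalar projection = u.v / |v| = -12 / sqrt(72) = -1.4142

-1.4142


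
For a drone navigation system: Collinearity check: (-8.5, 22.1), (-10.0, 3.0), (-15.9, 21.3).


Cross product: ((-10)-(-8.5))*(21.3-22.1) - (3-22.1)*((-15.9)-(-8.5))
= -140.14

No, not collinear


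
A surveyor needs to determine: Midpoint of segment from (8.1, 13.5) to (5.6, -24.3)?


M = ((8.1+5.6)/2, (13.5+(-24.3))/2)
= (6.85, -5.4)

(6.85, -5.4)


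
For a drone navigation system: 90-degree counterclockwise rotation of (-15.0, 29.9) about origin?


90° CCW: (x,y) -> (-y, x)
(-15,29.9) -> (-29.9, -15)

(-29.9, -15)


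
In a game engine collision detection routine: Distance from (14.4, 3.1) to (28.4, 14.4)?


dx=14, dy=11.3
d^2 = 14^2 + 11.3^2 = 323.69
d = sqrt(323.69) = 17.9914

17.9914


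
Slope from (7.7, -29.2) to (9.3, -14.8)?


slope = (y2-y1)/(x2-x1) = ((-14.8)-(-29.2))/(9.3-7.7) = 14.4/1.6 = 9

9


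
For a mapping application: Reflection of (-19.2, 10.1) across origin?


Reflection over origin: (x,y) -> (-x,-y)
(-19.2, 10.1) -> (19.2, -10.1)

(19.2, -10.1)


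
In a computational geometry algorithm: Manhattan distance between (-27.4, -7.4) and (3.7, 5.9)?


|(-27.4)-3.7| + |(-7.4)-5.9| = 31.1 + 13.3 = 44.4

44.4


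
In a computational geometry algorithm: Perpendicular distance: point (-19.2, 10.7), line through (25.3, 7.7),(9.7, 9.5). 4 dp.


|cross product| = 33.3
|line direction| = sqrt(246.6) = 15.7035
Distance = 33.3/sqrt(246.6) = 2.1205

2.1205


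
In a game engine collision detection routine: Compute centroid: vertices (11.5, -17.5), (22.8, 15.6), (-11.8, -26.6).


Centroid = ((x_A+x_B+x_C)/3, (y_A+y_B+y_C)/3)
= ((11.5+22.8+(-11.8))/3, ((-17.5)+15.6+(-26.6))/3)
= (7.5, -9.5)

(7.5, -9.5)


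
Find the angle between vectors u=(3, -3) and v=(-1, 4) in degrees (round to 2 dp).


u.v = -15, |u| = sqrt(18) = 4.2426, |v| = sqrt(17) = 4.1231
cos(theta) = u.v/(|u||v|) = -15/sqrt(306) = -0.857493
theta = acos(-0.857493) = 149.04 degrees

149.04 degrees


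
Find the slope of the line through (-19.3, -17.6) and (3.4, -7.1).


slope = (y2-y1)/(x2-x1) = ((-7.1)-(-17.6))/(3.4-(-19.3)) = 10.5/22.7 = 0.4626

0.4626


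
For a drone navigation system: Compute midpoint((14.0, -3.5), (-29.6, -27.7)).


M = ((14+(-29.6))/2, ((-3.5)+(-27.7))/2)
= (-7.8, -15.6)

(-7.8, -15.6)


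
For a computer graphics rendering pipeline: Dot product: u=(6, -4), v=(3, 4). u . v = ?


u . v = u_x*v_x + u_y*v_y = 6*3 + (-4)*4
= 18 + (-16) = 2

2


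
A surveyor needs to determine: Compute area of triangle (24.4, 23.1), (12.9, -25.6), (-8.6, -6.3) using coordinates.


Area = |x_A(y_B-y_C) + x_B(y_C-y_A) + x_C(y_A-y_B)|/2
= |(-470.92) + (-379.26) + (-418.82)|/2
= 1269/2 = 634.5

634.5


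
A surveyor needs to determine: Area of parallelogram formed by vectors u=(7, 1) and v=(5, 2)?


|u x v| = |7*2 - 1*5|
= |14 - 5| = 9

9


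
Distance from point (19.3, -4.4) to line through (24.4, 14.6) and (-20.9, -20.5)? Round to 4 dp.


|cross product| = 681.69
|line direction| = sqrt(3284.1) = 57.3071
Distance = 681.69/sqrt(3284.1) = 11.8954

11.8954


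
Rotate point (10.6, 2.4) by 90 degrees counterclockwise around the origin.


90° CCW: (x,y) -> (-y, x)
(10.6,2.4) -> (-2.4, 10.6)

(-2.4, 10.6)


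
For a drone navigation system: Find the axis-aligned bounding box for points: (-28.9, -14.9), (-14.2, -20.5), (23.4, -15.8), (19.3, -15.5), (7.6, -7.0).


x range: [-28.9, 23.4]
y range: [-20.5, -7]
Bounding box: (-28.9,-20.5) to (23.4,-7)

(-28.9,-20.5) to (23.4,-7)


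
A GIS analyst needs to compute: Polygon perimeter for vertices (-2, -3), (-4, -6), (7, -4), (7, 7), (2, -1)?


Sides: (-2, -3)->(-4, -6): sqrt(13) = 3.605551, (-4, -6)->(7, -4): sqrt(125) = 11.18034, (7, -4)->(7, 7): sqrt(121) = 11, (7, 7)->(2, -1): sqrt(89) = 9.433981, (2, -1)->(-2, -3): sqrt(20) = 4.472136
Sum = 39.692008
Perimeter = 39.692

39.692


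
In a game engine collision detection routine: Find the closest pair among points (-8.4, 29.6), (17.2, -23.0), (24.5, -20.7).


d(P0,P1) = 58.4989, d(P0,P2) = 60.1041, d(P1,P2) = 7.6538
Closest: P1 and P2

Closest pair: (17.2, -23.0) and (24.5, -20.7), distance = 7.6538


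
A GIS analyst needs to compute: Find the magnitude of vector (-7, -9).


|u| = sqrt((-7)^2 + (-9)^2) = sqrt(130) = 11.4018

11.4018


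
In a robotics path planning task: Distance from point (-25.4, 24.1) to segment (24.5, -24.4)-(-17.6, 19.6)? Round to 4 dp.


Project P onto AB: t = 1 (clamped to [0,1])
Closest point on segment: (-17.6, 19.6)
Distance: 9.005

9.005


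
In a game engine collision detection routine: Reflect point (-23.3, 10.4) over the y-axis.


Reflection over y-axis: (x,y) -> (-x,y)
(-23.3, 10.4) -> (23.3, 10.4)

(23.3, 10.4)


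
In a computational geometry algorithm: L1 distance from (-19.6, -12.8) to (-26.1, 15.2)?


|(-19.6)-(-26.1)| + |(-12.8)-15.2| = 6.5 + 28 = 34.5

34.5


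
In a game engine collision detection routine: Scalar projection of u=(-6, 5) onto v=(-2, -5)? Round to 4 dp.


u.v = -13, |v| = sqrt(29) = 5.3852
Scalar projection = u.v / |v| = -13 / sqrt(29) = -2.414

-2.414


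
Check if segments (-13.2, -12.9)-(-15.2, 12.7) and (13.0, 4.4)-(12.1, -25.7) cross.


Cross products: d1=-773.05, d2=-856.29, d3=-705.32, d4=-622.08
d1*d2 < 0 and d3*d4 < 0? no

No, they don't intersect


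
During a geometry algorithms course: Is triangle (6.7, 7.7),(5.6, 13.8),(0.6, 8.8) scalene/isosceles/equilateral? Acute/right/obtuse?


Side lengths squared: AB^2=38.42, BC^2=50, CA^2=38.42
Sorted: [38.42, 38.42, 50]
By sides: Isosceles, By angles: Acute

Isosceles, Acute


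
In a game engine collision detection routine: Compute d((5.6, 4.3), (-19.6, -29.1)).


dx=-25.2, dy=-33.4
d^2 = (-25.2)^2 + (-33.4)^2 = 1750.6
d = sqrt(1750.6) = 41.8402

41.8402


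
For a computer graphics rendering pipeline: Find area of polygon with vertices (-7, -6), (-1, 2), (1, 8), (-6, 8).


Shoelace sum: ((-7)*2 - (-1)*(-6)) + ((-1)*8 - 1*2) + (1*8 - (-6)*8) + ((-6)*(-6) - (-7)*8)
= 118
Area = |118|/2 = 59

59


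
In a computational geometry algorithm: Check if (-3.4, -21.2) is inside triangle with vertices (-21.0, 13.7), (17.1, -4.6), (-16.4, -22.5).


Cross products: AB x AP = -1007.61, BC x BP = 189.15, CA x CP = -476.58
All same sign? no

No, outside


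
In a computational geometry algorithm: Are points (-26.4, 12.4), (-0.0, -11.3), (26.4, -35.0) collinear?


Cross product: (0-(-26.4))*((-35)-12.4) - ((-11.3)-12.4)*(26.4-(-26.4))
= 0

Yes, collinear


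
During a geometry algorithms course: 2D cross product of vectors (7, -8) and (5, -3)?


u x v = u_x*v_y - u_y*v_x = 7*(-3) - (-8)*5
= (-21) - (-40) = 19

19


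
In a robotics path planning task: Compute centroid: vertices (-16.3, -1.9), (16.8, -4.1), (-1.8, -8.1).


Centroid = ((x_A+x_B+x_C)/3, (y_A+y_B+y_C)/3)
= (((-16.3)+16.8+(-1.8))/3, ((-1.9)+(-4.1)+(-8.1))/3)
= (-0.4333, -4.7)

(-0.4333, -4.7)


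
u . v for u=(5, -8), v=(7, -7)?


u . v = u_x*v_x + u_y*v_y = 5*7 + (-8)*(-7)
= 35 + 56 = 91

91


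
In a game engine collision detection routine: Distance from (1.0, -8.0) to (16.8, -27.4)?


dx=15.8, dy=-19.4
d^2 = 15.8^2 + (-19.4)^2 = 626
d = sqrt(626) = 25.02

25.02


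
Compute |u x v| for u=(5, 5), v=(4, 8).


|u x v| = |5*8 - 5*4|
= |40 - 20| = 20

20


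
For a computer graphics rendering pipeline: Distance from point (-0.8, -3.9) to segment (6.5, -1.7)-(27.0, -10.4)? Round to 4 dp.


Project P onto AB: t = 0 (clamped to [0,1])
Closest point on segment: (6.5, -1.7)
Distance: 7.6243

7.6243


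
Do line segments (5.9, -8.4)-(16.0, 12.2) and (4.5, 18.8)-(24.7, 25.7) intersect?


Cross products: d1=-559.1, d2=-212.67, d3=303.56, d4=-42.87
d1*d2 < 0 and d3*d4 < 0? no

No, they don't intersect


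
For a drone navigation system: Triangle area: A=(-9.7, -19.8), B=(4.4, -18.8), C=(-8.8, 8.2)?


Area = |x_A(y_B-y_C) + x_B(y_C-y_A) + x_C(y_A-y_B)|/2
= |261.9 + 123.2 + 8.8|/2
= 393.9/2 = 196.95

196.95


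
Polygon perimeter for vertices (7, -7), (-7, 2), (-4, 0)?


Sides: (7, -7)->(-7, 2): sqrt(277) = 16.643317, (-7, 2)->(-4, 0): sqrt(13) = 3.605551, (-4, 0)->(7, -7): sqrt(170) = 13.038405
Sum = 33.287273
Perimeter = 33.2873

33.2873


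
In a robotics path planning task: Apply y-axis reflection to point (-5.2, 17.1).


Reflection over y-axis: (x,y) -> (-x,y)
(-5.2, 17.1) -> (5.2, 17.1)

(5.2, 17.1)


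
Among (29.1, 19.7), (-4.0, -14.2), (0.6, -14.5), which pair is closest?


d(P0,P1) = 47.3795, d(P0,P2) = 44.5184, d(P1,P2) = 4.6098
Closest: P1 and P2

Closest pair: (-4.0, -14.2) and (0.6, -14.5), distance = 4.6098


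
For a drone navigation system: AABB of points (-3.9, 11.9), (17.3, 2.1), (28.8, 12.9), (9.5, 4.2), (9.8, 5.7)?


x range: [-3.9, 28.8]
y range: [2.1, 12.9]
Bounding box: (-3.9,2.1) to (28.8,12.9)

(-3.9,2.1) to (28.8,12.9)


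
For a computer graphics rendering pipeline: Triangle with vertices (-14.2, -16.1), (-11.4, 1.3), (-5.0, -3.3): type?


Side lengths squared: AB^2=310.6, BC^2=62.12, CA^2=248.48
Sorted: [62.12, 248.48, 310.6]
By sides: Scalene, By angles: Right

Scalene, Right


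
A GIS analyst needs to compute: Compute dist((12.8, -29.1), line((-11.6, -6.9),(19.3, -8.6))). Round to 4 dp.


|cross product| = 644.5
|line direction| = sqrt(957.7) = 30.9467
Distance = 644.5/sqrt(957.7) = 20.8261

20.8261


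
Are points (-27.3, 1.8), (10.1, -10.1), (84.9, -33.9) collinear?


Cross product: (10.1-(-27.3))*((-33.9)-1.8) - ((-10.1)-1.8)*(84.9-(-27.3))
= 0

Yes, collinear


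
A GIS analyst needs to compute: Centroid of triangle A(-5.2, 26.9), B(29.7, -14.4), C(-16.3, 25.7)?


Centroid = ((x_A+x_B+x_C)/3, (y_A+y_B+y_C)/3)
= (((-5.2)+29.7+(-16.3))/3, (26.9+(-14.4)+25.7)/3)
= (2.7333, 12.7333)

(2.7333, 12.7333)


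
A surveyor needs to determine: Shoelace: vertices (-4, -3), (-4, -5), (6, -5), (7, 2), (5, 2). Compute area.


Shoelace sum: ((-4)*(-5) - (-4)*(-3)) + ((-4)*(-5) - 6*(-5)) + (6*2 - 7*(-5)) + (7*2 - 5*2) + (5*(-3) - (-4)*2)
= 102
Area = |102|/2 = 51

51


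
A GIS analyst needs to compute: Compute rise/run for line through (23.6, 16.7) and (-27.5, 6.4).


slope = (y2-y1)/(x2-x1) = (6.4-16.7)/((-27.5)-23.6) = (-10.3)/(-51.1) = 0.2016

0.2016


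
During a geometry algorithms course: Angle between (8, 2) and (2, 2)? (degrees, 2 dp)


u.v = 20, |u| = sqrt(68) = 8.2462, |v| = sqrt(8) = 2.8284
cos(theta) = u.v/(|u||v|) = 20/sqrt(544) = 0.857493
theta = acos(0.857493) = 30.96 degrees

30.96 degrees


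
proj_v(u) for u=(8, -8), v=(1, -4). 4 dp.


u.v = 40, |v| = sqrt(17) = 4.1231
Scalar projection = u.v / |v| = 40 / sqrt(17) = 9.7014

9.7014


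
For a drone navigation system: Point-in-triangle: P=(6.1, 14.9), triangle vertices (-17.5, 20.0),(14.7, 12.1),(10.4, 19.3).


Cross products: AB x AP = 22.22, BC x BP = 49.88, CA x CP = 125.77
All same sign? yes

Yes, inside


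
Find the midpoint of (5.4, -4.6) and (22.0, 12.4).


M = ((5.4+22)/2, ((-4.6)+12.4)/2)
= (13.7, 3.9)

(13.7, 3.9)


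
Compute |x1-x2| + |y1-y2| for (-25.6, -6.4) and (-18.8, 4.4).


|(-25.6)-(-18.8)| + |(-6.4)-4.4| = 6.8 + 10.8 = 17.6

17.6


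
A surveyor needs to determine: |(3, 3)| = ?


|u| = sqrt(3^2 + 3^2) = sqrt(18) = 4.2426

4.2426


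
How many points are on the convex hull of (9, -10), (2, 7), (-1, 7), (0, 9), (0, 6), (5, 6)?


Convex hull vertices (CCW): (-1, 7), (9, -10), (5, 6), (0, 9)
Count = 4

4


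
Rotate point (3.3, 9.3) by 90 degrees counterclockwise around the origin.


90° CCW: (x,y) -> (-y, x)
(3.3,9.3) -> (-9.3, 3.3)

(-9.3, 3.3)


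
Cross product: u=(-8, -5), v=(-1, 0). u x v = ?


u x v = u_x*v_y - u_y*v_x = (-8)*0 - (-5)*(-1)
= 0 - 5 = -5

-5


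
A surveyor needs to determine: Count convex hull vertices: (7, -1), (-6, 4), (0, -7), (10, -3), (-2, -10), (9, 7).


Convex hull vertices (CCW): (-6, 4), (-2, -10), (10, -3), (9, 7)
Count = 4

4


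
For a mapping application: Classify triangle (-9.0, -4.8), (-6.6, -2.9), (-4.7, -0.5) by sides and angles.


Side lengths squared: AB^2=9.37, BC^2=9.37, CA^2=36.98
Sorted: [9.37, 9.37, 36.98]
By sides: Isosceles, By angles: Obtuse

Isosceles, Obtuse


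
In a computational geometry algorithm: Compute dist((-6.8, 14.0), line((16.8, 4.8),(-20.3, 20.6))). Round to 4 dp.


|cross product| = 31.56
|line direction| = sqrt(1626.05) = 40.3243
Distance = 31.56/sqrt(1626.05) = 0.7827

0.7827


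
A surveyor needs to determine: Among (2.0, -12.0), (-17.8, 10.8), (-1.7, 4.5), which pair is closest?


d(P0,P1) = 30.1974, d(P0,P2) = 16.9098, d(P1,P2) = 17.2887
Closest: P0 and P2

Closest pair: (2.0, -12.0) and (-1.7, 4.5), distance = 16.9098


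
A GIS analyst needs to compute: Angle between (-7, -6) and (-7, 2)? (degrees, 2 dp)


u.v = 37, |u| = sqrt(85) = 9.2195, |v| = sqrt(53) = 7.2801
cos(theta) = u.v/(|u||v|) = 37/sqrt(4505) = 0.551257
theta = acos(0.551257) = 56.55 degrees

56.55 degrees


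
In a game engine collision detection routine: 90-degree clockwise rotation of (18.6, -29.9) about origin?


90° CW: (x,y) -> (y, -x)
(18.6,-29.9) -> (-29.9, -18.6)

(-29.9, -18.6)


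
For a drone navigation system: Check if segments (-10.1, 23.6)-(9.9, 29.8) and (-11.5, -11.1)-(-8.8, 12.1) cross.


Cross products: d1=61.21, d2=-386.05, d3=-685.32, d4=-238.06
d1*d2 < 0 and d3*d4 < 0? no

No, they don't intersect


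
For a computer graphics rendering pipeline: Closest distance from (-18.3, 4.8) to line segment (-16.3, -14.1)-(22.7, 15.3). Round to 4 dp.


Project P onto AB: t = 0.2002 (clamped to [0,1])
Closest point on segment: (-8.4904, -8.2128)
Distance: 16.296

16.296


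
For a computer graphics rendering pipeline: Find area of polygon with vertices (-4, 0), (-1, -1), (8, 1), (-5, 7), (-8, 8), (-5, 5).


Shoelace sum: ((-4)*(-1) - (-1)*0) + ((-1)*1 - 8*(-1)) + (8*7 - (-5)*1) + ((-5)*8 - (-8)*7) + ((-8)*5 - (-5)*8) + ((-5)*0 - (-4)*5)
= 108
Area = |108|/2 = 54

54


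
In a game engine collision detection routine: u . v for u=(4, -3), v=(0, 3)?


u . v = u_x*v_x + u_y*v_y = 4*0 + (-3)*3
= 0 + (-9) = -9

-9


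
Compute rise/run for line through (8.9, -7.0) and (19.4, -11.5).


slope = (y2-y1)/(x2-x1) = ((-11.5)-(-7))/(19.4-8.9) = (-4.5)/10.5 = -0.4286

-0.4286


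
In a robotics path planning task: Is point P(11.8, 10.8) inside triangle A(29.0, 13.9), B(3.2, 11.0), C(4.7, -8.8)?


Cross products: AB x AP = 30.1, BC x BP = 169.98, CA x CP = 315.11
All same sign? yes

Yes, inside


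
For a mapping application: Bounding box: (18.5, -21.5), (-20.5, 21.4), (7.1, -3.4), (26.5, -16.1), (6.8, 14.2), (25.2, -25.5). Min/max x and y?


x range: [-20.5, 26.5]
y range: [-25.5, 21.4]
Bounding box: (-20.5,-25.5) to (26.5,21.4)

(-20.5,-25.5) to (26.5,21.4)


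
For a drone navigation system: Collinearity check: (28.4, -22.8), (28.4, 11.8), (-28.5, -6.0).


Cross product: (28.4-28.4)*((-6)-(-22.8)) - (11.8-(-22.8))*((-28.5)-28.4)
= 1968.74

No, not collinear


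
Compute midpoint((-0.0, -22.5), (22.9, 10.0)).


M = ((0+22.9)/2, ((-22.5)+10)/2)
= (11.45, -6.25)

(11.45, -6.25)


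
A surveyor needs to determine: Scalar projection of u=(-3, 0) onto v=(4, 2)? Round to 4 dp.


u.v = -12, |v| = sqrt(20) = 4.4721
Scalar projection = u.v / |v| = -12 / sqrt(20) = -2.6833

-2.6833


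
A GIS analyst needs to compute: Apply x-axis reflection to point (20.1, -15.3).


Reflection over x-axis: (x,y) -> (x,-y)
(20.1, -15.3) -> (20.1, 15.3)

(20.1, 15.3)


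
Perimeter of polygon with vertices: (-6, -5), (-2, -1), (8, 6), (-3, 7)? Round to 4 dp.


Sides: (-6, -5)->(-2, -1): sqrt(32) = 5.656854, (-2, -1)->(8, 6): sqrt(149) = 12.206556, (8, 6)->(-3, 7): sqrt(122) = 11.045361, (-3, 7)->(-6, -5): sqrt(153) = 12.369317
Sum = 41.278088
Perimeter = 41.2781

41.2781


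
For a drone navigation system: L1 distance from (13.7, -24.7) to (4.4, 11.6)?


|13.7-4.4| + |(-24.7)-11.6| = 9.3 + 36.3 = 45.6

45.6


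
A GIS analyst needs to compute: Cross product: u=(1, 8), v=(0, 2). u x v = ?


u x v = u_x*v_y - u_y*v_x = 1*2 - 8*0
= 2 - 0 = 2

2


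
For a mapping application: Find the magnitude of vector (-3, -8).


|u| = sqrt((-3)^2 + (-8)^2) = sqrt(73) = 8.544

8.544


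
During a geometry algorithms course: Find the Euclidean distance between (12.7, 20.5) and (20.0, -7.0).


dx=7.3, dy=-27.5
d^2 = 7.3^2 + (-27.5)^2 = 809.54
d = sqrt(809.54) = 28.4524

28.4524


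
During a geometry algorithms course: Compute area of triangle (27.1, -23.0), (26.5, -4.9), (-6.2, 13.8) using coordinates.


Area = |x_A(y_B-y_C) + x_B(y_C-y_A) + x_C(y_A-y_B)|/2
= |(-506.77) + 975.2 + 112.22|/2
= 580.65/2 = 290.325

290.325


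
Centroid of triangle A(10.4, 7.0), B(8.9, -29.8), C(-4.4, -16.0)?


Centroid = ((x_A+x_B+x_C)/3, (y_A+y_B+y_C)/3)
= ((10.4+8.9+(-4.4))/3, (7+(-29.8)+(-16))/3)
= (4.9667, -12.9333)

(4.9667, -12.9333)


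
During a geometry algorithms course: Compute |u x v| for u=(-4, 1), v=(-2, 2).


|u x v| = |(-4)*2 - 1*(-2)|
= |(-8) - (-2)| = 6

6


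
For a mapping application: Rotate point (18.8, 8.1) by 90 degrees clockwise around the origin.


90° CW: (x,y) -> (y, -x)
(18.8,8.1) -> (8.1, -18.8)

(8.1, -18.8)


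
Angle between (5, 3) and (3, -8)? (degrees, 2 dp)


u.v = -9, |u| = sqrt(34) = 5.831, |v| = sqrt(73) = 8.544
cos(theta) = u.v/(|u||v|) = -9/sqrt(2482) = -0.180652
theta = acos(-0.180652) = 100.41 degrees

100.41 degrees


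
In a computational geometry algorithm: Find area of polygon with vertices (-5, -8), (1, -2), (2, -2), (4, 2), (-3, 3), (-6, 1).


Shoelace sum: ((-5)*(-2) - 1*(-8)) + (1*(-2) - 2*(-2)) + (2*2 - 4*(-2)) + (4*3 - (-3)*2) + ((-3)*1 - (-6)*3) + ((-6)*(-8) - (-5)*1)
= 118
Area = |118|/2 = 59

59


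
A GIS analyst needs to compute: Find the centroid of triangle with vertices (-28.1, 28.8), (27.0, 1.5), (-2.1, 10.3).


Centroid = ((x_A+x_B+x_C)/3, (y_A+y_B+y_C)/3)
= (((-28.1)+27+(-2.1))/3, (28.8+1.5+10.3)/3)
= (-1.0667, 13.5333)

(-1.0667, 13.5333)


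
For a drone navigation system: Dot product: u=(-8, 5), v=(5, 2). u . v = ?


u . v = u_x*v_x + u_y*v_y = (-8)*5 + 5*2
= (-40) + 10 = -30

-30


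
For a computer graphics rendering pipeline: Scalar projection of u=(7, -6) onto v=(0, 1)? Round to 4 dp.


u.v = -6, |v| = sqrt(1) = 1
Scalar projection = u.v / |v| = -6 / sqrt(1) = -6

-6


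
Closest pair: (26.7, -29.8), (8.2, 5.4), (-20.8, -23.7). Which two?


d(P0,P1) = 39.7654, d(P0,P2) = 47.8901, d(P1,P2) = 41.083
Closest: P0 and P1

Closest pair: (26.7, -29.8) and (8.2, 5.4), distance = 39.7654


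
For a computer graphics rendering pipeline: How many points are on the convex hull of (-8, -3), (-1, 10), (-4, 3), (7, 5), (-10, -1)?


Convex hull vertices (CCW): (-10, -1), (-8, -3), (7, 5), (-1, 10)
Count = 4

4


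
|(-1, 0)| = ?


|u| = sqrt((-1)^2 + 0^2) = sqrt(1) = 1

1


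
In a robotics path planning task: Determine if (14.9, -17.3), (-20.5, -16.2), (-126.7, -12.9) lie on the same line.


Cross product: ((-20.5)-14.9)*((-12.9)-(-17.3)) - ((-16.2)-(-17.3))*((-126.7)-14.9)
= 0

Yes, collinear


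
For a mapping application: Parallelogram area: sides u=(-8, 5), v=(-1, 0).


|u x v| = |(-8)*0 - 5*(-1)|
= |0 - (-5)| = 5

5


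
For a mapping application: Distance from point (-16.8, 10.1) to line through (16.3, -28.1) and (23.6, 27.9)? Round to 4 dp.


|cross product| = 2132.46
|line direction| = sqrt(3189.29) = 56.4738
Distance = 2132.46/sqrt(3189.29) = 37.7602

37.7602


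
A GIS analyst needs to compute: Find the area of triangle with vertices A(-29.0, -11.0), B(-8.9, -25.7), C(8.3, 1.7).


Area = |x_A(y_B-y_C) + x_B(y_C-y_A) + x_C(y_A-y_B)|/2
= |794.6 + (-113.03) + 122.01|/2
= 803.58/2 = 401.79

401.79


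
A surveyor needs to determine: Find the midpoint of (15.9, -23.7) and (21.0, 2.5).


M = ((15.9+21)/2, ((-23.7)+2.5)/2)
= (18.45, -10.6)

(18.45, -10.6)


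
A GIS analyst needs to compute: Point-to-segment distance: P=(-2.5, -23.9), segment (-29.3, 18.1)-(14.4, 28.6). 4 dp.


Project P onto AB: t = 0.3615 (clamped to [0,1])
Closest point on segment: (-13.5035, 21.8955)
Distance: 47.0989

47.0989


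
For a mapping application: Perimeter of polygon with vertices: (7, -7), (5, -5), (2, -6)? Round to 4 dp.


Sides: (7, -7)->(5, -5): sqrt(8) = 2.828427, (5, -5)->(2, -6): sqrt(10) = 3.162278, (2, -6)->(7, -7): sqrt(26) = 5.09902
Sum = 11.089725
Perimeter = 11.0897

11.0897


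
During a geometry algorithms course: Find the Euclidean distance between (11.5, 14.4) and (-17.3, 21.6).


dx=-28.8, dy=7.2
d^2 = (-28.8)^2 + 7.2^2 = 881.28
d = sqrt(881.28) = 29.6864

29.6864


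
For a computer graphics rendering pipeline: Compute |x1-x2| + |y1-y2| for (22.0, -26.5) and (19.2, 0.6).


|22-19.2| + |(-26.5)-0.6| = 2.8 + 27.1 = 29.9

29.9


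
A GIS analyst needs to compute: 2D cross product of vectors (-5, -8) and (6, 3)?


u x v = u_x*v_y - u_y*v_x = (-5)*3 - (-8)*6
= (-15) - (-48) = 33

33


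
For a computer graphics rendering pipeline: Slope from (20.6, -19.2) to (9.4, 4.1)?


slope = (y2-y1)/(x2-x1) = (4.1-(-19.2))/(9.4-20.6) = 23.3/(-11.2) = -2.0804

-2.0804


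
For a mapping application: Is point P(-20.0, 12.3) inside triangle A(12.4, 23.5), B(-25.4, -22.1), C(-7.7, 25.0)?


Cross products: AB x AP = -1054.08, BC x BP = 354.54, CA x CP = -273.72
All same sign? no

No, outside


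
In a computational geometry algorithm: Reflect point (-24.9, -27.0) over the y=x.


Reflection over y=x: (x,y) -> (y,x)
(-24.9, -27) -> (-27, -24.9)

(-27, -24.9)


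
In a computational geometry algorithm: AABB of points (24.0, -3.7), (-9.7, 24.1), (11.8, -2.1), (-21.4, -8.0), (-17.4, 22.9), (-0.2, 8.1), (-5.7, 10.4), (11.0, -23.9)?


x range: [-21.4, 24]
y range: [-23.9, 24.1]
Bounding box: (-21.4,-23.9) to (24,24.1)

(-21.4,-23.9) to (24,24.1)


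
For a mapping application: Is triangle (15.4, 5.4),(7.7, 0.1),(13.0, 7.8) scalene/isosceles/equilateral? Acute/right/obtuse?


Side lengths squared: AB^2=87.38, BC^2=87.38, CA^2=11.52
Sorted: [11.52, 87.38, 87.38]
By sides: Isosceles, By angles: Acute

Isosceles, Acute


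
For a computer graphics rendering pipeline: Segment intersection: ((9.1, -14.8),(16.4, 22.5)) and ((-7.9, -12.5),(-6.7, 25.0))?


Cross products: d1=-640.26, d2=-869.25, d3=650.89, d4=879.88
d1*d2 < 0 and d3*d4 < 0? no

No, they don't intersect


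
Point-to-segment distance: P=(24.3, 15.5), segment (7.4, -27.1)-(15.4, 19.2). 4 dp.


Project P onto AB: t = 0.9547 (clamped to [0,1])
Closest point on segment: (15.0372, 17.1005)
Distance: 9.4

9.4


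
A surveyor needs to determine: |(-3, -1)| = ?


|u| = sqrt((-3)^2 + (-1)^2) = sqrt(10) = 3.1623

3.1623


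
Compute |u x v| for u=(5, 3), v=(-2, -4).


|u x v| = |5*(-4) - 3*(-2)|
= |(-20) - (-6)| = 14

14


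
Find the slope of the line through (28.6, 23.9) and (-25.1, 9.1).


slope = (y2-y1)/(x2-x1) = (9.1-23.9)/((-25.1)-28.6) = (-14.8)/(-53.7) = 0.2756

0.2756


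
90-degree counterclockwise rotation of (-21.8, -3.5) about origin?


90° CCW: (x,y) -> (-y, x)
(-21.8,-3.5) -> (3.5, -21.8)

(3.5, -21.8)


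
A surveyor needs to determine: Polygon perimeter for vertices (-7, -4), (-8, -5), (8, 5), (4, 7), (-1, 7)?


Sides: (-7, -4)->(-8, -5): sqrt(2) = 1.414214, (-8, -5)->(8, 5): sqrt(356) = 18.867962, (8, 5)->(4, 7): sqrt(20) = 4.472136, (4, 7)->(-1, 7): sqrt(25) = 5, (-1, 7)->(-7, -4): sqrt(157) = 12.529964
Sum = 42.284276
Perimeter = 42.2843

42.2843


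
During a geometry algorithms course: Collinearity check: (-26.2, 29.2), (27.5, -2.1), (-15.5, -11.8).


Cross product: (27.5-(-26.2))*((-11.8)-29.2) - ((-2.1)-29.2)*((-15.5)-(-26.2))
= -1866.79

No, not collinear


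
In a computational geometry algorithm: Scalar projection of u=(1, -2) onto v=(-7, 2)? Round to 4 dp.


u.v = -11, |v| = sqrt(53) = 7.2801
Scalar projection = u.v / |v| = -11 / sqrt(53) = -1.511

-1.511


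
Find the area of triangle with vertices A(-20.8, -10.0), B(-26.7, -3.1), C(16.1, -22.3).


Area = |x_A(y_B-y_C) + x_B(y_C-y_A) + x_C(y_A-y_B)|/2
= |(-399.36) + 328.41 + (-111.09)|/2
= 182.04/2 = 91.02

91.02


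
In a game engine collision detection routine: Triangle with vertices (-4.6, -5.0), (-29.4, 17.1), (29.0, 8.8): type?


Side lengths squared: AB^2=1103.45, BC^2=3479.45, CA^2=1319.4
Sorted: [1103.45, 1319.4, 3479.45]
By sides: Scalene, By angles: Obtuse

Scalene, Obtuse


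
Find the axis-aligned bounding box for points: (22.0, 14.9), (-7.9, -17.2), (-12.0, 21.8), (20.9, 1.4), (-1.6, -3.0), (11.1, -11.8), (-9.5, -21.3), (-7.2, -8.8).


x range: [-12, 22]
y range: [-21.3, 21.8]
Bounding box: (-12,-21.3) to (22,21.8)

(-12,-21.3) to (22,21.8)


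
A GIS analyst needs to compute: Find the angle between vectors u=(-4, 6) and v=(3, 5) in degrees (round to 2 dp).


u.v = 18, |u| = sqrt(52) = 7.2111, |v| = sqrt(34) = 5.831
cos(theta) = u.v/(|u||v|) = 18/sqrt(1768) = 0.428086
theta = acos(0.428086) = 64.65 degrees

64.65 degrees


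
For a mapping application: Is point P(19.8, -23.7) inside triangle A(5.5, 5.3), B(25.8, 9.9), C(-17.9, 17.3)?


Cross products: AB x AP = -654.48, BC x BP = 1512.72, CA x CP = -507
All same sign? no

No, outside


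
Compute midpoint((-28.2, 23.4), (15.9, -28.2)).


M = (((-28.2)+15.9)/2, (23.4+(-28.2))/2)
= (-6.15, -2.4)

(-6.15, -2.4)


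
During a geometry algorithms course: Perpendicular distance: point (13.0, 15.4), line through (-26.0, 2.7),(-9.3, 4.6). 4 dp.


|cross product| = 137.99
|line direction| = sqrt(282.5) = 16.8077
Distance = 137.99/sqrt(282.5) = 8.2099

8.2099


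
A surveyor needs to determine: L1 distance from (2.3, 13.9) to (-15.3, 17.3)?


|2.3-(-15.3)| + |13.9-17.3| = 17.6 + 3.4 = 21

21


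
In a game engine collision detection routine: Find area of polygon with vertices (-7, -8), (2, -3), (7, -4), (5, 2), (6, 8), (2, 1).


Shoelace sum: ((-7)*(-3) - 2*(-8)) + (2*(-4) - 7*(-3)) + (7*2 - 5*(-4)) + (5*8 - 6*2) + (6*1 - 2*8) + (2*(-8) - (-7)*1)
= 93
Area = |93|/2 = 46.5

46.5


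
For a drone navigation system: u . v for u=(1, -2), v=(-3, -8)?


u . v = u_x*v_x + u_y*v_y = 1*(-3) + (-2)*(-8)
= (-3) + 16 = 13

13


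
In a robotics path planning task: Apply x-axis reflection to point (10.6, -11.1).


Reflection over x-axis: (x,y) -> (x,-y)
(10.6, -11.1) -> (10.6, 11.1)

(10.6, 11.1)


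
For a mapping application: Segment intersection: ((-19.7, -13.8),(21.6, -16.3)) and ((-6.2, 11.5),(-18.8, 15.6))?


Cross products: d1=374.13, d2=236.3, d3=1078.64, d4=1216.47
d1*d2 < 0 and d3*d4 < 0? no

No, they don't intersect


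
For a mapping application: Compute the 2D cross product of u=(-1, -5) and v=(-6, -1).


u x v = u_x*v_y - u_y*v_x = (-1)*(-1) - (-5)*(-6)
= 1 - 30 = -29

-29


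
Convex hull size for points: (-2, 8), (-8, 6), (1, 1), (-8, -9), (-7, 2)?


Convex hull vertices (CCW): (-8, -9), (1, 1), (-2, 8), (-8, 6)
Count = 4

4


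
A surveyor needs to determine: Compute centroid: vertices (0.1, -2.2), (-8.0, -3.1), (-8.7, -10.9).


Centroid = ((x_A+x_B+x_C)/3, (y_A+y_B+y_C)/3)
= ((0.1+(-8)+(-8.7))/3, ((-2.2)+(-3.1)+(-10.9))/3)
= (-5.5333, -5.4)

(-5.5333, -5.4)


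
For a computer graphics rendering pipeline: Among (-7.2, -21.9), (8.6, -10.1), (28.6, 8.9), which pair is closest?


d(P0,P1) = 19.72, d(P0,P2) = 47.2258, d(P1,P2) = 27.5862
Closest: P0 and P1

Closest pair: (-7.2, -21.9) and (8.6, -10.1), distance = 19.72


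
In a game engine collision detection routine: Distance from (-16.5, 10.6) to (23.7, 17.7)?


dx=40.2, dy=7.1
d^2 = 40.2^2 + 7.1^2 = 1666.45
d = sqrt(1666.45) = 40.8222

40.8222


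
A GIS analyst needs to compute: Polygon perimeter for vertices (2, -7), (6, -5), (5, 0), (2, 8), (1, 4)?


Sides: (2, -7)->(6, -5): sqrt(20) = 4.472136, (6, -5)->(5, 0): sqrt(26) = 5.09902, (5, 0)->(2, 8): sqrt(73) = 8.544004, (2, 8)->(1, 4): sqrt(17) = 4.123106, (1, 4)->(2, -7): sqrt(122) = 11.045361
Sum = 33.283627
Perimeter = 33.2836

33.2836


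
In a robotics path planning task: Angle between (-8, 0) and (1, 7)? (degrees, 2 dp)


u.v = -8, |u| = sqrt(64) = 8, |v| = sqrt(50) = 7.0711
cos(theta) = u.v/(|u||v|) = -8/sqrt(3200) = -0.141421
theta = acos(-0.141421) = 98.13 degrees

98.13 degrees


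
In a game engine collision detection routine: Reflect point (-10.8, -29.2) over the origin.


Reflection over origin: (x,y) -> (-x,-y)
(-10.8, -29.2) -> (10.8, 29.2)

(10.8, 29.2)


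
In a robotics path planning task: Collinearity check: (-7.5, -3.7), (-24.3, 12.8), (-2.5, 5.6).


Cross product: ((-24.3)-(-7.5))*(5.6-(-3.7)) - (12.8-(-3.7))*((-2.5)-(-7.5))
= -238.74

No, not collinear


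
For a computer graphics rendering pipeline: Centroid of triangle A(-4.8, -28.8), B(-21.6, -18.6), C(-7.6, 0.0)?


Centroid = ((x_A+x_B+x_C)/3, (y_A+y_B+y_C)/3)
= (((-4.8)+(-21.6)+(-7.6))/3, ((-28.8)+(-18.6)+0)/3)
= (-11.3333, -15.8)

(-11.3333, -15.8)


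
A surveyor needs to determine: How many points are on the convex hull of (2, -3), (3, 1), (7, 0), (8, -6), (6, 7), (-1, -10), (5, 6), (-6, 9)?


Convex hull vertices (CCW): (-6, 9), (-1, -10), (8, -6), (6, 7)
Count = 4

4


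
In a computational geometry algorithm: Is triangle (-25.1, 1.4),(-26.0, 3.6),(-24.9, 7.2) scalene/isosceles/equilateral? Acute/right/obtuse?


Side lengths squared: AB^2=5.65, BC^2=14.17, CA^2=33.68
Sorted: [5.65, 14.17, 33.68]
By sides: Scalene, By angles: Obtuse

Scalene, Obtuse


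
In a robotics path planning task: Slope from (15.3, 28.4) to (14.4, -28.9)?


slope = (y2-y1)/(x2-x1) = ((-28.9)-28.4)/(14.4-15.3) = (-57.3)/(-0.9) = 63.6667

63.6667


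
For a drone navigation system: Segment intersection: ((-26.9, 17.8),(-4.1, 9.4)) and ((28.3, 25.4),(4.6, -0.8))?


Cross products: d1=-1266.12, d2=-469.68, d3=636.96, d4=-159.48
d1*d2 < 0 and d3*d4 < 0? no

No, they don't intersect


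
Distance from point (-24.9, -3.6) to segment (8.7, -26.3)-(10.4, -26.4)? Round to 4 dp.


Project P onto AB: t = 0 (clamped to [0,1])
Closest point on segment: (8.7, -26.3)
Distance: 40.5494

40.5494


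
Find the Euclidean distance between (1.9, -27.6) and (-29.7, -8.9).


dx=-31.6, dy=18.7
d^2 = (-31.6)^2 + 18.7^2 = 1348.25
d = sqrt(1348.25) = 36.7185

36.7185


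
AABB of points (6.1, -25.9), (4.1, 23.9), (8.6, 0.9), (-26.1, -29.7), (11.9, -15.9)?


x range: [-26.1, 11.9]
y range: [-29.7, 23.9]
Bounding box: (-26.1,-29.7) to (11.9,23.9)

(-26.1,-29.7) to (11.9,23.9)


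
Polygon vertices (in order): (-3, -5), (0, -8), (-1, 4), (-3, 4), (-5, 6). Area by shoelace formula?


Shoelace sum: ((-3)*(-8) - 0*(-5)) + (0*4 - (-1)*(-8)) + ((-1)*4 - (-3)*4) + ((-3)*6 - (-5)*4) + ((-5)*(-5) - (-3)*6)
= 69
Area = |69|/2 = 34.5

34.5
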